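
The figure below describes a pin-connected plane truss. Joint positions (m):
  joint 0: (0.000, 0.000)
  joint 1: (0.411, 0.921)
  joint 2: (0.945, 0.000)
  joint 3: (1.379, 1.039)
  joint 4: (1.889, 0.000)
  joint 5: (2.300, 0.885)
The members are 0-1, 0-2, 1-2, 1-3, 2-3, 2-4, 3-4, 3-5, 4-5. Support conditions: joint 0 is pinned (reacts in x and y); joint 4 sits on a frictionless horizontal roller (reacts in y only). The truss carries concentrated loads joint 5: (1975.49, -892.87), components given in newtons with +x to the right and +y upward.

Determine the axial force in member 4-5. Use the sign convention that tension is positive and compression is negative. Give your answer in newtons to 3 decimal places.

N=6 nodes, M=9 members, R=3 reactions → 2N=12, M+R=12
member 0 (0-1): L=1.0085, (cx,cy)=(0.4075,0.9132)
member 1 (0-2): L=0.9450, (cx,cy)=(1.0000,0.0000)
member 2 (1-2): L=1.0646, (cx,cy)=(0.5016,-0.8651)
member 3 (1-3): L=0.9752, (cx,cy)=(0.9927,0.1210)
member 4 (2-3): L=1.1260, (cx,cy)=(0.3854,0.9227)
member 5 (2-4): L=0.9440, (cx,cy)=(1.0000,0.0000)
member 6 (3-4): L=1.1574, (cx,cy)=(0.4406,-0.8977)
member 7 (3-5): L=0.9338, (cx,cy)=(0.9863,-0.1649)
member 8 (4-5): L=0.9758, (cx,cy)=(0.4212,0.9070)
solve A·x = −loads:
  F[0-1] = +1226.2273 N (tension)
  F[0-2] = +1475.7804 N (tension)
  F[1-2] = -1143.1832 N (compression)
  F[1-3] = +1081.0645 N (tension)
  F[2-3] = +1071.7844 N (tension)
  F[2-4] = +489.2660 N (tension)
  F[3-4] = -1660.5402 N (compression)
  F[3-5] = +2248.7081 N (tension)
  F[4-5] = -575.5592 N (compression)
  Rx@0 = -1975.4900 N
  Ry@0 = -1119.7873 N
  Ry@4 = +2012.6573 N

-575.559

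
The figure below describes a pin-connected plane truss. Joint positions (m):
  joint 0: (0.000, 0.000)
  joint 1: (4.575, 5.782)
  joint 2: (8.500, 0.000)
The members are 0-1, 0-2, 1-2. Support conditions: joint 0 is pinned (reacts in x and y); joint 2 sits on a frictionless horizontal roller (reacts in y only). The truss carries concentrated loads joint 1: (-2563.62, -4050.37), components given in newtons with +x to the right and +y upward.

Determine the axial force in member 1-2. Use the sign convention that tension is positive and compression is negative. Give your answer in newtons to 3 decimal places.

-527.194

N=3 nodes, M=3 members, R=3 reactions → 2N=6, M+R=6
member 0 (0-1): L=7.3731, (cx,cy)=(0.6205,0.7842)
member 1 (0-2): L=8.5000, (cx,cy)=(1.0000,0.0000)
member 2 (1-2): L=6.9884, (cx,cy)=(0.5616,-0.8274)
solve A·x = −loads:
  F[0-1] = -4608.7200 N (compression)
  F[0-2] = +296.0974 N (tension)
  F[1-2] = -527.1935 N (compression)
  Rx@0 = +2563.6200 N
  Ry@0 = +3614.1827 N
  Ry@2 = +436.1873 N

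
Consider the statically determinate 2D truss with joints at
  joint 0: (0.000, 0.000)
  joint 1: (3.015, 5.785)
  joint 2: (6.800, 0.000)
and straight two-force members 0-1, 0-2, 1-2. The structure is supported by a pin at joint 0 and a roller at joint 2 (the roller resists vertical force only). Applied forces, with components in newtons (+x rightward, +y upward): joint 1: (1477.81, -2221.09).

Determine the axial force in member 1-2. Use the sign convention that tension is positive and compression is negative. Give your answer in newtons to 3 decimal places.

-2679.262

N=3 nodes, M=3 members, R=3 reactions → 2N=6, M+R=6
member 0 (0-1): L=6.5235, (cx,cy)=(0.4622,0.8868)
member 1 (0-2): L=6.8000, (cx,cy)=(1.0000,0.0000)
member 2 (1-2): L=6.9132, (cx,cy)=(0.5475,-0.8368)
solve A·x = −loads:
  F[0-1] = +23.5989 N (tension)
  F[0-2] = +1466.9032 N (tension)
  F[1-2] = -2679.2623 N (compression)
  Rx@0 = -1477.8100 N
  Ry@0 = -20.9272 N
  Ry@2 = +2242.0172 N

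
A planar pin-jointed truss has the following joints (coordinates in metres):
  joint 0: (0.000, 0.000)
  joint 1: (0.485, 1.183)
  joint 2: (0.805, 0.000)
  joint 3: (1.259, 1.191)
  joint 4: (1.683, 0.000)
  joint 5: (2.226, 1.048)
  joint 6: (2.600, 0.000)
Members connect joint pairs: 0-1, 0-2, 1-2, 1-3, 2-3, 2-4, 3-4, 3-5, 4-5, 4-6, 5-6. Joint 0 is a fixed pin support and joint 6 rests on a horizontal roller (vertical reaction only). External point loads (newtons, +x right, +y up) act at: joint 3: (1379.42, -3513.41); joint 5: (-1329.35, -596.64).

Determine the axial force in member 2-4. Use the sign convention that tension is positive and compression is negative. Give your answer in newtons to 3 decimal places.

1954.831

N=7 nodes, M=11 members, R=3 reactions → 2N=14, M+R=14
member 0 (0-1): L=1.2786, (cx,cy)=(0.3793,0.9253)
member 1 (0-2): L=0.8050, (cx,cy)=(1.0000,0.0000)
member 2 (1-2): L=1.2255, (cx,cy)=(0.2611,-0.9653)
member 3 (1-3): L=0.7740, (cx,cy)=(0.9999,0.0103)
member 4 (2-3): L=1.2746, (cx,cy)=(0.3562,0.9344)
member 5 (2-4): L=0.8780, (cx,cy)=(1.0000,0.0000)
member 6 (3-4): L=1.2642, (cx,cy)=(0.3354,-0.9421)
member 7 (3-5): L=0.9775, (cx,cy)=(0.9892,-0.1463)
member 8 (4-5): L=1.1803, (cx,cy)=(0.4600,0.8879)
member 9 (4-6): L=0.9170, (cx,cy)=(1.0000,0.0000)
member 10 (5-6): L=1.1127, (cx,cy)=(0.3361,-0.9418)
solve A·x = −loads:
  F[0-1] = -1947.4339 N (compression)
  F[0-2] = +788.7963 N (tension)
  F[1-2] = +1853.5487 N (tension)
  F[1-3] = -1222.7802 N (compression)
  F[2-3] = -1914.8330 N (compression)
  F[2-4] = +1954.8313 N (tension)
  F[3-4] = -1373.5384 N (compression)
  F[3-5] = -2854.2244 N (compression)
  F[4-5] = +1457.3618 N (tension)
  F[4-6] = +823.7161 N (tension)
  F[5-6] = -2450.7434 N (compression)
  Rx@0 = -50.0700 N
  Ry@0 = +1801.8830 N
  Ry@6 = +2308.1670 N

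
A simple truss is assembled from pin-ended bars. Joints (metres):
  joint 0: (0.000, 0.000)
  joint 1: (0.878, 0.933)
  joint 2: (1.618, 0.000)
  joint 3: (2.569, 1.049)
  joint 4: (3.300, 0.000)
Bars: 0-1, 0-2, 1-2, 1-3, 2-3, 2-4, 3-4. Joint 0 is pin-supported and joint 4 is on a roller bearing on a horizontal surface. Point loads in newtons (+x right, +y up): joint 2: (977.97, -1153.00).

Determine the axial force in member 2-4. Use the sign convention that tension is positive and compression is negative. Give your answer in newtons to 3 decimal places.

393.945

N=5 nodes, M=7 members, R=3 reactions → 2N=10, M+R=10
member 0 (0-1): L=1.2812, (cx,cy)=(0.6853,0.7282)
member 1 (0-2): L=1.6180, (cx,cy)=(1.0000,0.0000)
member 2 (1-2): L=1.1908, (cx,cy)=(0.6214,-0.7835)
member 3 (1-3): L=1.6950, (cx,cy)=(0.9977,0.0684)
member 4 (2-3): L=1.4159, (cx,cy)=(0.6717,0.7409)
member 5 (2-4): L=1.6820, (cx,cy)=(1.0000,0.0000)
member 6 (3-4): L=1.2786, (cx,cy)=(0.5717,-0.8204)
solve A·x = −loads:
  F[0-1] = -806.9811 N (compression)
  F[0-2] = +1531.0071 N (tension)
  F[1-2] = +665.4587 N (tension)
  F[1-3] = -968.8329 N (compression)
  F[2-3] = +852.5481 N (tension)
  F[2-4] = +393.9452 N (tension)
  F[3-4] = -689.0420 N (compression)
  Rx@0 = -977.9700 N
  Ry@0 = +587.6806 N
  Ry@4 = +565.3194 N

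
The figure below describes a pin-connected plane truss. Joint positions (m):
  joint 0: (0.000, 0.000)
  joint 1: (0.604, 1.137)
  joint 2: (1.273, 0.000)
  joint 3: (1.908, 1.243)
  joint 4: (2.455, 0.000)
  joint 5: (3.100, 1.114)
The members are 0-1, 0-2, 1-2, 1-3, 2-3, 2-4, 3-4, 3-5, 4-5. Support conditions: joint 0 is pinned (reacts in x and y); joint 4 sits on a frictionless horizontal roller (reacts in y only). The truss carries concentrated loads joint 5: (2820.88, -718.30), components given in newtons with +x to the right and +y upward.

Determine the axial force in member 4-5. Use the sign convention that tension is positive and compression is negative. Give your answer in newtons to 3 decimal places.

-449.113

N=6 nodes, M=9 members, R=3 reactions → 2N=12, M+R=12
member 0 (0-1): L=1.2875, (cx,cy)=(0.4691,0.8831)
member 1 (0-2): L=1.2730, (cx,cy)=(1.0000,0.0000)
member 2 (1-2): L=1.3192, (cx,cy)=(0.5071,-0.8619)
member 3 (1-3): L=1.3083, (cx,cy)=(0.9967,0.0810)
member 4 (2-3): L=1.3958, (cx,cy)=(0.4549,0.8905)
member 5 (2-4): L=1.1820, (cx,cy)=(1.0000,0.0000)
member 6 (3-4): L=1.3580, (cx,cy)=(0.4028,-0.9153)
member 7 (3-5): L=1.1990, (cx,cy)=(0.9942,-0.1076)
member 8 (4-5): L=1.2873, (cx,cy)=(0.5011,0.8654)
solve A·x = −loads:
  F[0-1] = +1663.1186 N (tension)
  F[0-2] = +2040.6507 N (tension)
  F[1-2] = -1556.1083 N (compression)
  F[1-3] = +1574.5387 N (tension)
  F[2-3] = +1506.0465 N (tension)
  F[2-4] = +566.3656 N (tension)
  F[3-4] = -1964.8088 N (compression)
  F[3-5] = +3063.7006 N (tension)
  F[4-5] = -449.1133 N (compression)
  Rx@0 = -2820.8800 N
  Ry@0 = -1468.7429 N
  Ry@4 = +2187.0429 N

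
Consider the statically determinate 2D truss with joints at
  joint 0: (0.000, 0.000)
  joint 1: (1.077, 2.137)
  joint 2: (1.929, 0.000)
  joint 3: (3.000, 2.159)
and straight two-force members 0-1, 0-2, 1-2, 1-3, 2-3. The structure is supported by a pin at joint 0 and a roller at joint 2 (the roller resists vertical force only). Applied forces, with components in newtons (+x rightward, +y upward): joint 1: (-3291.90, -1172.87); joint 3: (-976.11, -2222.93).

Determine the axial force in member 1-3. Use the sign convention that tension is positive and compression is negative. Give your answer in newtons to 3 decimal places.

127.334

N=4 nodes, M=5 members, R=3 reactions → 2N=8, M+R=8
member 0 (0-1): L=2.3931, (cx,cy)=(0.4501,0.8930)
member 1 (0-2): L=1.9290, (cx,cy)=(1.0000,0.0000)
member 2 (1-2): L=2.3006, (cx,cy)=(0.3703,-0.9289)
member 3 (1-3): L=1.9231, (cx,cy)=(0.9999,0.0114)
member 4 (2-3): L=2.4100, (cx,cy)=(0.4444,0.8958)
solve A·x = −loads:
  F[0-1] = -4505.2456 N (compression)
  F[0-2] = -2240.4112 N (compression)
  F[1-2] = +3070.0748 N (tension)
  F[1-3] = +127.3342 N (tension)
  F[2-3] = -2483.0358 N (compression)
  Rx@0 = +4268.0100 N
  Ry@0 = +4023.1928 N
  Ry@2 = -627.3928 N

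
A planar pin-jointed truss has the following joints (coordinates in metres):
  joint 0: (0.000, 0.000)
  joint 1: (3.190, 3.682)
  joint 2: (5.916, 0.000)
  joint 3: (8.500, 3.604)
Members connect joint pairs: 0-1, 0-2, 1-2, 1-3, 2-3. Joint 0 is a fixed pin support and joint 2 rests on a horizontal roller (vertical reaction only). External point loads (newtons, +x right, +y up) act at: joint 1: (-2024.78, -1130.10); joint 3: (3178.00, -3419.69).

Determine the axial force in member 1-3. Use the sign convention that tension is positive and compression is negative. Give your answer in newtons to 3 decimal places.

N=4 nodes, M=5 members, R=3 reactions → 2N=8, M+R=8
member 0 (0-1): L=4.8717, (cx,cy)=(0.6548,0.7558)
member 1 (0-2): L=5.9160, (cx,cy)=(1.0000,0.0000)
member 2 (1-2): L=4.5813, (cx,cy)=(0.5950,-0.8037)
member 3 (1-3): L=5.3106, (cx,cy)=(0.9999,-0.0147)
member 4 (2-3): L=4.4346, (cx,cy)=(0.5827,0.8127)
solve A·x = −loads:
  F[0-1] = +2181.4916 N (tension)
  F[0-2] = -275.2327 N (compression)
  F[1-2] = -3559.3974 N (compression)
  F[1-3] = +5571.7790 N (tension)
  F[2-3] = -4107.1361 N (compression)
  Rx@0 = -1153.2200 N
  Ry@0 = -1648.7658 N
  Ry@2 = +6198.5558 N

5571.779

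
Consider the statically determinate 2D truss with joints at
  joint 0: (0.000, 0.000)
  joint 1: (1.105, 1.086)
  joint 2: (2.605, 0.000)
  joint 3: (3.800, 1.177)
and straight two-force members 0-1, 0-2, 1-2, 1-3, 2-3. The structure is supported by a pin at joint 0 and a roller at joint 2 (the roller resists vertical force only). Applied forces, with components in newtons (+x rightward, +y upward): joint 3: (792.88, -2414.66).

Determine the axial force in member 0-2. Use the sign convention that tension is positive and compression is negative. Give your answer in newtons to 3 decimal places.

-698.693

N=4 nodes, M=5 members, R=3 reactions → 2N=8, M+R=8
member 0 (0-1): L=1.5493, (cx,cy)=(0.7132,0.7009)
member 1 (0-2): L=2.6050, (cx,cy)=(1.0000,0.0000)
member 2 (1-2): L=1.8519, (cx,cy)=(0.8100,-0.5864)
member 3 (1-3): L=2.6965, (cx,cy)=(0.9994,0.0337)
member 4 (2-3): L=1.6773, (cx,cy)=(0.7125,0.7017)
solve A·x = −loads:
  F[0-1] = +2091.3469 N (tension)
  F[0-2] = -698.6934 N (compression)
  F[1-2] = -2306.2750 N (compression)
  F[1-3] = +3361.5599 N (tension)
  F[2-3] = -3602.7192 N (compression)
  Rx@0 = -792.8800 N
  Ry@0 = -1465.9265 N
  Ry@2 = +3880.5865 N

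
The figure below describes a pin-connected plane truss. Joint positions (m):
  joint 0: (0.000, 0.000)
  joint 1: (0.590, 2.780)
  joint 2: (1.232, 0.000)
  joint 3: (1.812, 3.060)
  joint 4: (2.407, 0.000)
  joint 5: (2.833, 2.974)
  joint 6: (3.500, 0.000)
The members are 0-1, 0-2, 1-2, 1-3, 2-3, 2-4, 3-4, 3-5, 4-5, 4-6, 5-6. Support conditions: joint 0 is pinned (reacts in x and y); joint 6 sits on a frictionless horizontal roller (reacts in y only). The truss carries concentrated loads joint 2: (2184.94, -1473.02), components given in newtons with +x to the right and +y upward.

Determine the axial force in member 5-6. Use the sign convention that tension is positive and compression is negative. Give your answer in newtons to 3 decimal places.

N=7 nodes, M=11 members, R=3 reactions → 2N=14, M+R=14
member 0 (0-1): L=2.8419, (cx,cy)=(0.2076,0.9782)
member 1 (0-2): L=1.2320, (cx,cy)=(1.0000,0.0000)
member 2 (1-2): L=2.8532, (cx,cy)=(0.2250,-0.9744)
member 3 (1-3): L=1.2537, (cx,cy)=(0.9747,0.2233)
member 4 (2-3): L=3.1145, (cx,cy)=(0.1862,0.9825)
member 5 (2-4): L=1.1750, (cx,cy)=(1.0000,0.0000)
member 6 (3-4): L=3.1173, (cx,cy)=(0.1909,-0.9816)
member 7 (3-5): L=1.0246, (cx,cy)=(0.9965,-0.0839)
member 8 (4-5): L=3.0044, (cx,cy)=(0.1418,0.9899)
member 9 (4-6): L=1.0930, (cx,cy)=(1.0000,0.0000)
member 10 (5-6): L=3.0479, (cx,cy)=(0.2188,-0.9758)
solve A·x = −loads:
  F[0-1] = -975.7767 N (compression)
  F[0-2] = +2387.5173 N (tension)
  F[1-2] = +885.1622 N (tension)
  F[1-3] = -412.1618 N (compression)
  F[2-3] = +621.4279 N (tension)
  F[2-4] = +286.0239 N (tension)
  F[3-4] = -512.0573 N (compression)
  F[3-5] = -188.9545 N (compression)
  F[4-5] = +507.7738 N (tension)
  F[4-6] = +116.2883 N (tension)
  F[5-6] = -531.3835 N (compression)
  Rx@0 = -2184.9400 N
  Ry@0 = +954.5170 N
  Ry@6 = +518.5030 N

-531.383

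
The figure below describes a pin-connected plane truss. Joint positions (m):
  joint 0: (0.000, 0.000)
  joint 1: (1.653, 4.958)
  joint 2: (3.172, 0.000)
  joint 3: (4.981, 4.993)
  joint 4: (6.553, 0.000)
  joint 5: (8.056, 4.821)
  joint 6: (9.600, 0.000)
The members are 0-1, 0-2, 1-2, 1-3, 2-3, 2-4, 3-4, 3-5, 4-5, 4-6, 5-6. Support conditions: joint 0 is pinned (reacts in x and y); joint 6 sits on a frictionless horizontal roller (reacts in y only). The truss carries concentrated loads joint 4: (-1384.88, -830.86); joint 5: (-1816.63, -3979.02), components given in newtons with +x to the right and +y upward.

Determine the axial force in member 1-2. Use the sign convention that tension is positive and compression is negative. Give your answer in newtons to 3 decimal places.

1886.537

N=7 nodes, M=11 members, R=3 reactions → 2N=14, M+R=14
member 0 (0-1): L=5.2263, (cx,cy)=(0.3163,0.9487)
member 1 (0-2): L=3.1720, (cx,cy)=(1.0000,0.0000)
member 2 (1-2): L=5.1855, (cx,cy)=(0.2929,-0.9561)
member 3 (1-3): L=3.3282, (cx,cy)=(0.9999,0.0105)
member 4 (2-3): L=5.3106, (cx,cy)=(0.3406,0.9402)
member 5 (2-4): L=3.3810, (cx,cy)=(1.0000,0.0000)
member 6 (3-4): L=5.2346, (cx,cy)=(0.3003,-0.9538)
member 7 (3-5): L=3.0798, (cx,cy)=(0.9984,-0.0558)
member 8 (4-5): L=5.0499, (cx,cy)=(0.2976,0.9547)
member 9 (4-6): L=3.0470, (cx,cy)=(1.0000,0.0000)
member 10 (5-6): L=5.0622, (cx,cy)=(0.3050,-0.9524)
solve A·x = −loads:
  F[0-1] = -1914.2279 N (compression)
  F[0-2] = -2596.0681 N (compression)
  F[1-2] = +1886.5374 N (tension)
  F[1-3] = -1158.1365 N (compression)
  F[2-3] = -1918.5189 N (compression)
  F[2-4] = -1389.9150 N (compression)
  F[3-4] = +2046.1046 N (tension)
  F[3-5] = -2429.8497 N (compression)
  F[4-5] = -1174.0061 N (compression)
  F[4-6] = +958.8495 N (tension)
  F[5-6] = -3143.7164 N (compression)
  Rx@0 = +3201.5100 N
  Ry@0 = +1815.9594 N
  Ry@6 = +2993.9206 N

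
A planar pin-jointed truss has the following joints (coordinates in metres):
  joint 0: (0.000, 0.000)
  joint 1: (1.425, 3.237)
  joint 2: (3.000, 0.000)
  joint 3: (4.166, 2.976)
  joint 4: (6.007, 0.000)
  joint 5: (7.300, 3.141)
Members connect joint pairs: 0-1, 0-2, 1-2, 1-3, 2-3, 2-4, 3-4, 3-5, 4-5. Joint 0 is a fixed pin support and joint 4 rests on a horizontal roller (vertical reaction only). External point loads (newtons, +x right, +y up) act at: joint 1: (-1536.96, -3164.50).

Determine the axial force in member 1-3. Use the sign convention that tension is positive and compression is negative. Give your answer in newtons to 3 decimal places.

75.862

N=6 nodes, M=9 members, R=3 reactions → 2N=12, M+R=12
member 0 (0-1): L=3.5368, (cx,cy)=(0.4029,0.9152)
member 1 (0-2): L=3.0000, (cx,cy)=(1.0000,0.0000)
member 2 (1-2): L=3.5998, (cx,cy)=(0.4375,-0.8992)
member 3 (1-3): L=2.7534, (cx,cy)=(0.9955,-0.0948)
member 4 (2-3): L=3.1963, (cx,cy)=(0.3648,0.9311)
member 5 (2-4): L=3.0070, (cx,cy)=(1.0000,0.0000)
member 6 (3-4): L=3.4994, (cx,cy)=(0.5261,-0.8504)
member 7 (3-5): L=3.1383, (cx,cy)=(0.9986,0.0526)
member 8 (4-5): L=3.3967, (cx,cy)=(0.3807,0.9247)
solve A·x = −loads:
  F[0-1] = -3542.2740 N (compression)
  F[0-2] = -109.7454 N (compression)
  F[1-2] = +78.2239 N (tension)
  F[1-3] = +75.8624 N (tension)
  F[2-3] = -75.5457 N (compression)
  F[2-4] = -47.9617 N (compression)
  F[3-4] = +91.1665 N (tension)
  F[3-5] = -0.0000 N (tension)
  F[4-5] = +0.0000 N (tension)
  Rx@0 = +1536.9600 N
  Ry@0 = +3242.0307 N
  Ry@4 = -77.5307 N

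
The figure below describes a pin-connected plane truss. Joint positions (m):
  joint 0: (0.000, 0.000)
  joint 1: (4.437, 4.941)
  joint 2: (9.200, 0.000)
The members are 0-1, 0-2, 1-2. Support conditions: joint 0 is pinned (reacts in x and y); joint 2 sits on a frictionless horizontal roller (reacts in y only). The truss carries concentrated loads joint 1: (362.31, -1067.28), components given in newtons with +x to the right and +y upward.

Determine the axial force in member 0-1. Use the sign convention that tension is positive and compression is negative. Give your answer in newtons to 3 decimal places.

N=3 nodes, M=3 members, R=3 reactions → 2N=6, M+R=6
member 0 (0-1): L=6.6408, (cx,cy)=(0.6681,0.7440)
member 1 (0-2): L=9.2000, (cx,cy)=(1.0000,0.0000)
member 2 (1-2): L=6.8629, (cx,cy)=(0.6940,-0.7200)
solve A·x = −loads:
  F[0-1] = -481.1136 N (compression)
  F[0-2] = +683.7616 N (tension)
  F[1-2] = -985.2194 N (compression)
  Rx@0 = -362.3100 N
  Ry@0 = +357.9653 N
  Ry@2 = +709.3147 N

-481.114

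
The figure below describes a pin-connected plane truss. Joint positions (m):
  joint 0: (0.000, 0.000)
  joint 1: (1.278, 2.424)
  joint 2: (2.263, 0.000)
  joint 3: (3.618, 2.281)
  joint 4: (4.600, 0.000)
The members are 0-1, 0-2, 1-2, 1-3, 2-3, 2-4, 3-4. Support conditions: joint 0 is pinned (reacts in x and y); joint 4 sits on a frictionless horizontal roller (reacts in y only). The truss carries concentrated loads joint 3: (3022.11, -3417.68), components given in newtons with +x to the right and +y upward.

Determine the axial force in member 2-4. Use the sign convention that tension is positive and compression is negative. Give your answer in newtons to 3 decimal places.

1802.408

N=5 nodes, M=7 members, R=3 reactions → 2N=10, M+R=10
member 0 (0-1): L=2.7403, (cx,cy)=(0.4664,0.8846)
member 1 (0-2): L=2.2630, (cx,cy)=(1.0000,0.0000)
member 2 (1-2): L=2.6165, (cx,cy)=(0.3765,-0.9264)
member 3 (1-3): L=2.3444, (cx,cy)=(0.9981,-0.0610)
member 4 (2-3): L=2.6531, (cx,cy)=(0.5107,0.8597)
member 5 (2-4): L=2.3370, (cx,cy)=(1.0000,0.0000)
member 6 (3-4): L=2.4834, (cx,cy)=(0.3954,-0.9185)
solve A·x = −loads:
  F[0-1] = +869.3020 N (tension)
  F[0-2] = +2616.6866 N (tension)
  F[1-2] = -878.5962 N (compression)
  F[1-3] = +737.5522 N (tension)
  F[2-3] = +946.7454 N (tension)
  F[2-4] = +1802.4078 N (tension)
  F[3-4] = -4558.1497 N (compression)
  Rx@0 = -3022.1100 N
  Ry@0 = -768.9720 N
  Ry@4 = +4186.6520 N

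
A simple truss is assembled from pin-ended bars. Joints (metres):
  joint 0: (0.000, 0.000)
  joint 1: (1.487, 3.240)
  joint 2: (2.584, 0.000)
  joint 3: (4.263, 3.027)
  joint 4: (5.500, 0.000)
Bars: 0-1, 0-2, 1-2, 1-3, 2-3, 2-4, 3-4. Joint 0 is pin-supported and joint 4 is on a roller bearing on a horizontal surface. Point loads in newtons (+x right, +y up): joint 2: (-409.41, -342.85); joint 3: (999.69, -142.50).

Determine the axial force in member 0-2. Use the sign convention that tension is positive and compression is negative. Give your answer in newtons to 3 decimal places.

N=5 nodes, M=7 members, R=3 reactions → 2N=10, M+R=10
member 0 (0-1): L=3.5649, (cx,cy)=(0.4171,0.9089)
member 1 (0-2): L=2.5840, (cx,cy)=(1.0000,0.0000)
member 2 (1-2): L=3.4207, (cx,cy)=(0.3207,-0.9472)
member 3 (1-3): L=2.7842, (cx,cy)=(0.9971,-0.0765)
member 4 (2-3): L=3.4615, (cx,cy)=(0.4851,0.8745)
member 5 (2-4): L=2.9160, (cx,cy)=(1.0000,0.0000)
member 6 (3-4): L=3.2700, (cx,cy)=(0.3783,-0.9257)
solve A·x = −loads:
  F[0-1] = +370.1049 N (tension)
  F[0-2] = +435.9025 N (tension)
  F[1-2] = -377.4391 N (compression)
  F[1-3] = +276.2307 N (tension)
  F[2-3] = +800.8761 N (tension)
  F[2-4] = +335.8006 N (tension)
  F[3-4] = -887.6862 N (compression)
  Rx@0 = -590.2800 N
  Ry@0 = -336.3706 N
  Ry@4 = +821.7206 N

435.902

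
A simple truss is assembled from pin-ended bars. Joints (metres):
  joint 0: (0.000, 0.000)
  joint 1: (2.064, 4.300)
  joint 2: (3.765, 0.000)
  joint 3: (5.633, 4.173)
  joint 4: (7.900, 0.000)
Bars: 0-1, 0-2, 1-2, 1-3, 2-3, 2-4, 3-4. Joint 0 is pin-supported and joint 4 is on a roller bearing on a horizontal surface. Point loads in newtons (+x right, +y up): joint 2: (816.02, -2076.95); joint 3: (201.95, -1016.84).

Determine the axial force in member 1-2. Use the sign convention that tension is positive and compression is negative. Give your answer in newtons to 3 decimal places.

N=5 nodes, M=7 members, R=3 reactions → 2N=10, M+R=10
member 0 (0-1): L=4.7697, (cx,cy)=(0.4327,0.9015)
member 1 (0-2): L=3.7650, (cx,cy)=(1.0000,0.0000)
member 2 (1-2): L=4.6242, (cx,cy)=(0.3678,-0.9299)
member 3 (1-3): L=3.5713, (cx,cy)=(0.9994,-0.0356)
member 4 (2-3): L=4.5720, (cx,cy)=(0.4086,0.9127)
member 5 (2-4): L=4.1350, (cx,cy)=(1.0000,0.0000)
member 6 (3-4): L=4.7490, (cx,cy)=(0.4774,-0.8787)
solve A·x = −loads:
  F[0-1] = -1411.2022 N (compression)
  F[0-2] = +1628.6410 N (tension)
  F[1-2] = +1411.3933 N (tension)
  F[1-3] = -1130.5614 N (compression)
  F[2-3] = +837.6162 N (tension)
  F[2-4] = +989.5695 N (tension)
  F[3-4] = -2072.9988 N (compression)
  Rx@0 = -1017.9700 N
  Ry@0 = +1272.2313 N
  Ry@4 = +1821.5587 N

1411.393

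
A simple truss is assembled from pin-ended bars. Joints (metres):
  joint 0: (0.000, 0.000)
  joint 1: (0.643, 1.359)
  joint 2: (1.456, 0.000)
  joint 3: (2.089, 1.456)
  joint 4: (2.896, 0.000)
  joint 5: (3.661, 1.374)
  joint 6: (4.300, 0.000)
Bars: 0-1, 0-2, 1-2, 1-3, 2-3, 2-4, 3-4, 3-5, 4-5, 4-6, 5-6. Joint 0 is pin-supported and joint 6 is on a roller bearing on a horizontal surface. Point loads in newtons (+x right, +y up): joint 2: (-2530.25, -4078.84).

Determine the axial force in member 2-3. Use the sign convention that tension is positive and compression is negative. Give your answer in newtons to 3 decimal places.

1709.249

N=7 nodes, M=11 members, R=3 reactions → 2N=14, M+R=14
member 0 (0-1): L=1.5034, (cx,cy)=(0.4277,0.9039)
member 1 (0-2): L=1.4560, (cx,cy)=(1.0000,0.0000)
member 2 (1-2): L=1.5836, (cx,cy)=(0.5134,-0.8582)
member 3 (1-3): L=1.4492, (cx,cy)=(0.9978,0.0669)
member 4 (2-3): L=1.5876, (cx,cy)=(0.3987,0.9171)
member 5 (2-4): L=1.4400, (cx,cy)=(1.0000,0.0000)
member 6 (3-4): L=1.6647, (cx,cy)=(0.4848,-0.8746)
member 7 (3-5): L=1.5741, (cx,cy)=(0.9986,-0.0521)
member 8 (4-5): L=1.5726, (cx,cy)=(0.4865,0.8737)
member 9 (4-6): L=1.4040, (cx,cy)=(1.0000,0.0000)
member 10 (5-6): L=1.5153, (cx,cy)=(0.4217,-0.9067)
solve A·x = −loads:
  F[0-1] = -2984.4498 N (compression)
  F[0-2] = -1253.8426 N (compression)
  F[1-2] = +2926.4000 N (tension)
  F[1-3] = -2785.0106 N (compression)
  F[2-3] = +1709.2491 N (tension)
  F[2-4] = +2097.2826 N (tension)
  F[3-4] = -1497.2768 N (compression)
  F[3-5] = -1373.3039 N (compression)
  F[4-5] = +1498.8732 N (tension)
  F[4-6] = +642.3086 N (tension)
  F[5-6] = -1523.1667 N (compression)
  Rx@0 = +2530.2500 N
  Ry@0 = +2697.7258 N
  Ry@6 = +1381.1142 N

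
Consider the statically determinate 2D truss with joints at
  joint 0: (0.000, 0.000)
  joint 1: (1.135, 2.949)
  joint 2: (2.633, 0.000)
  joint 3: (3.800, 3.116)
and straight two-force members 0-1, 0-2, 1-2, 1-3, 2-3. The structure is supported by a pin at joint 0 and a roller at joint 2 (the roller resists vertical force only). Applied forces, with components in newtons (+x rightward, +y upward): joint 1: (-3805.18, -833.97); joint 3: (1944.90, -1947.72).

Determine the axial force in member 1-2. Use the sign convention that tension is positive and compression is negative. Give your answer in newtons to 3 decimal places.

1019.589

N=4 nodes, M=5 members, R=3 reactions → 2N=8, M+R=8
member 0 (0-1): L=3.1599, (cx,cy)=(0.3592,0.9333)
member 1 (0-2): L=2.6330, (cx,cy)=(1.0000,0.0000)
member 2 (1-2): L=3.3077, (cx,cy)=(0.4529,-0.8916)
member 3 (1-3): L=2.6702, (cx,cy)=(0.9980,0.0625)
member 4 (2-3): L=3.3274, (cx,cy)=(0.3507,0.9365)
solve A·x = −loads:
  F[0-1] = -1683.7553 N (compression)
  F[0-2] = -1255.4900 N (compression)
  F[1-2] = +1019.5891 N (tension)
  F[1-3] = +2744.0018 N (tension)
  F[2-3] = -2263.0916 N (compression)
  Rx@0 = +1860.2800 N
  Ry@0 = +1571.3882 N
  Ry@2 = +1210.3018 N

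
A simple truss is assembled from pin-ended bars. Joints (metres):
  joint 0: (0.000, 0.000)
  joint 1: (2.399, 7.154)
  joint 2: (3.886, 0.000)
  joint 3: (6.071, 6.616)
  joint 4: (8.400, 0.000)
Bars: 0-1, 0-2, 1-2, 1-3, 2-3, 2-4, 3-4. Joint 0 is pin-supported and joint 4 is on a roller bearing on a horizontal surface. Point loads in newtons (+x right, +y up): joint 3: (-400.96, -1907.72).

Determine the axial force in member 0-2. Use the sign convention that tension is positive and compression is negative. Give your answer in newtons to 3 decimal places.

-117.687

N=5 nodes, M=7 members, R=3 reactions → 2N=10, M+R=10
member 0 (0-1): L=7.5455, (cx,cy)=(0.3179,0.9481)
member 1 (0-2): L=3.8860, (cx,cy)=(1.0000,0.0000)
member 2 (1-2): L=7.3069, (cx,cy)=(0.2035,-0.9791)
member 3 (1-3): L=3.7112, (cx,cy)=(0.9894,-0.1450)
member 4 (2-3): L=6.9675, (cx,cy)=(0.3136,0.9496)
member 5 (2-4): L=4.5140, (cx,cy)=(1.0000,0.0000)
member 6 (3-4): L=7.0140, (cx,cy)=(0.3321,-0.9433)
solve A·x = −loads:
  F[0-1] = -890.9727 N (compression)
  F[0-2] = -117.6869 N (compression)
  F[1-2] = +933.6199 N (tension)
  F[1-3] = -478.3231 N (compression)
  F[2-3] = -962.6430 N (compression)
  F[2-4] = +374.1953 N (tension)
  F[3-4] = -1126.9183 N (compression)
  Rx@0 = +400.9600 N
  Ry@0 = +844.7418 N
  Ry@4 = +1062.9782 N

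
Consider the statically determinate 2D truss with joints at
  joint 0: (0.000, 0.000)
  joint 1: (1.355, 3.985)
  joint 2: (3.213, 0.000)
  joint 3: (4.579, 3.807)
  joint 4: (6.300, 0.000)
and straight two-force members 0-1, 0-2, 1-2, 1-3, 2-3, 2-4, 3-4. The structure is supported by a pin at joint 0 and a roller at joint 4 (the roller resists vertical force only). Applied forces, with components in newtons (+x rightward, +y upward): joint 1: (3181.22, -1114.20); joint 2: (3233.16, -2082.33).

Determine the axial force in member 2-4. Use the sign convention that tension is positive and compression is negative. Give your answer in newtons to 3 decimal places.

1498.078

N=5 nodes, M=7 members, R=3 reactions → 2N=10, M+R=10
member 0 (0-1): L=4.2091, (cx,cy)=(0.3219,0.9468)
member 1 (0-2): L=3.2130, (cx,cy)=(1.0000,0.0000)
member 2 (1-2): L=4.3969, (cx,cy)=(0.4226,-0.9063)
member 3 (1-3): L=3.2289, (cx,cy)=(0.9985,-0.0551)
member 4 (2-3): L=4.0447, (cx,cy)=(0.3377,0.9412)
member 5 (2-4): L=3.0870, (cx,cy)=(1.0000,0.0000)
member 6 (3-4): L=4.1779, (cx,cy)=(0.4119,-0.9112)
solve A·x = −loads:
  F[0-1] = +123.9458 N (tension)
  F[0-2] = +6374.4789 N (tension)
  F[1-2] = -1198.3186 N (compression)
  F[1-3] = -2638.9533 N (compression)
  F[2-3] = +3366.1870 N (tension)
  F[2-4] = +1498.0781 N (tension)
  F[3-4] = -3636.7599 N (compression)
  Rx@0 = -6414.3800 N
  Ry@0 = -117.3476 N
  Ry@4 = +3313.8776 N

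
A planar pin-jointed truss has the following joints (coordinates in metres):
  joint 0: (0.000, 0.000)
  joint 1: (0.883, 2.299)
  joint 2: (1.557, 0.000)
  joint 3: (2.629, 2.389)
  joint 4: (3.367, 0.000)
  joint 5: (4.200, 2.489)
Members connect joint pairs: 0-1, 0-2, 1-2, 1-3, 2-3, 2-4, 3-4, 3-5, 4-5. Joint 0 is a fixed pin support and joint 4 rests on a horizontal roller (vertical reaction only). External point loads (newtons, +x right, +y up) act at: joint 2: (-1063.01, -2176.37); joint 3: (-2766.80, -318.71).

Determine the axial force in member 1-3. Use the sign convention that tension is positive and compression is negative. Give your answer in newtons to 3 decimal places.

N=6 nodes, M=9 members, R=3 reactions → 2N=12, M+R=12
member 0 (0-1): L=2.4627, (cx,cy)=(0.3585,0.9335)
member 1 (0-2): L=1.5570, (cx,cy)=(1.0000,0.0000)
member 2 (1-2): L=2.3958, (cx,cy)=(0.2813,-0.9596)
member 3 (1-3): L=1.7483, (cx,cy)=(0.9987,0.0515)
member 4 (2-3): L=2.6185, (cx,cy)=(0.4094,0.9124)
member 5 (2-4): L=1.8100, (cx,cy)=(1.0000,0.0000)
member 6 (3-4): L=2.5004, (cx,cy)=(0.2952,-0.9554)
member 7 (3-5): L=1.5742, (cx,cy)=(0.9980,0.0635)
member 8 (4-5): L=2.6247, (cx,cy)=(0.3174,0.9483)
solve A·x = −loads:
  F[0-1] = -3431.0687 N (compression)
  F[0-2] = -2599.6220 N (compression)
  F[1-2] = +3222.9696 N (tension)
  F[1-3] = -2139.7434 N (compression)
  F[2-3] = -1004.4614 N (compression)
  F[2-4] = -218.6714 N (compression)
  F[3-4] = +740.8731 N (tension)
  F[3-5] = +0.0000 N (tension)
  F[4-5] = -0.0000 N (compression)
  Rx@0 = +3829.8100 N
  Ry@0 = +3202.9471 N
  Ry@4 = -707.8671 N

-2139.743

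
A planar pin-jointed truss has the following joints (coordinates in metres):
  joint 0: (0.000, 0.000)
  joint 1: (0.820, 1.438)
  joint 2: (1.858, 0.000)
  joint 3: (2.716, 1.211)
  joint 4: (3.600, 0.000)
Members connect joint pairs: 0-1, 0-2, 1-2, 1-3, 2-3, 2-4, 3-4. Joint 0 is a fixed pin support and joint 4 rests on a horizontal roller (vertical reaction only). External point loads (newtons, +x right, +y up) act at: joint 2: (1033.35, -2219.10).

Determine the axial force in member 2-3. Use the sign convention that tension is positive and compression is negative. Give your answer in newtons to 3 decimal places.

N=5 nodes, M=7 members, R=3 reactions → 2N=10, M+R=10
member 0 (0-1): L=1.6554, (cx,cy)=(0.4954,0.8687)
member 1 (0-2): L=1.8580, (cx,cy)=(1.0000,0.0000)
member 2 (1-2): L=1.7735, (cx,cy)=(0.5853,-0.8108)
member 3 (1-3): L=1.9095, (cx,cy)=(0.9929,-0.1189)
member 4 (2-3): L=1.4841, (cx,cy)=(0.5781,0.8160)
member 5 (2-4): L=1.7420, (cx,cy)=(1.0000,0.0000)
member 6 (3-4): L=1.4993, (cx,cy)=(0.5896,-0.8077)
solve A·x = −loads:
  F[0-1] = -1236.1132 N (compression)
  F[0-2] = +1645.6687 N (tension)
  F[1-2] = +1548.5677 N (tension)
  F[1-3] = -1529.5174 N (compression)
  F[2-3] = +1180.7933 N (tension)
  F[2-4] = +836.0422 N (tension)
  F[3-4] = -1417.9858 N (compression)
  Rx@0 = -1033.3500 N
  Ry@0 = +1073.7978 N
  Ry@4 = +1145.3022 N

1180.793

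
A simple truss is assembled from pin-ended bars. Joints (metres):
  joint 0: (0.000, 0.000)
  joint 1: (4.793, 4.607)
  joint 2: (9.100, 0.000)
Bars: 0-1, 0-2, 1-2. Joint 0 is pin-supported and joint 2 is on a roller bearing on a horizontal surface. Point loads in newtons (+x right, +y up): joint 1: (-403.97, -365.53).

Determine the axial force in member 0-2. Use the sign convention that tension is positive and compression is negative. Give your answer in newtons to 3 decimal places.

-11.209

N=3 nodes, M=3 members, R=3 reactions → 2N=6, M+R=6
member 0 (0-1): L=6.6481, (cx,cy)=(0.7210,0.6930)
member 1 (0-2): L=9.1000, (cx,cy)=(1.0000,0.0000)
member 2 (1-2): L=6.3067, (cx,cy)=(0.6829,-0.7305)
solve A·x = −loads:
  F[0-1] = -544.7774 N (compression)
  F[0-2] = -11.2088 N (compression)
  F[1-2] = +16.4129 N (tension)
  Rx@0 = +403.9700 N
  Ry@0 = +377.5195 N
  Ry@2 = -11.9895 N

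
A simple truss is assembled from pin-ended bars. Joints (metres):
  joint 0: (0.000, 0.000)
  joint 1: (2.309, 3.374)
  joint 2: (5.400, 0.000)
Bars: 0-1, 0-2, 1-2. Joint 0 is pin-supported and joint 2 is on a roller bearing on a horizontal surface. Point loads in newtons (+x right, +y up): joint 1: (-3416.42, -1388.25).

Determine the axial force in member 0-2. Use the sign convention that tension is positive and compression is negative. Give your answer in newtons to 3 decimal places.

N=3 nodes, M=3 members, R=3 reactions → 2N=6, M+R=6
member 0 (0-1): L=4.0884, (cx,cy)=(0.5648,0.8253)
member 1 (0-2): L=5.4000, (cx,cy)=(1.0000,0.0000)
member 2 (1-2): L=4.5758, (cx,cy)=(0.6755,-0.7374)
solve A·x = −loads:
  F[0-1] = -3549.5460 N (compression)
  F[0-2] = -1411.7684 N (compression)
  F[1-2] = +2089.9393 N (tension)
  Rx@0 = +3416.4200 N
  Ry@0 = +2929.2744 N
  Ry@2 = -1541.0244 N

-1411.768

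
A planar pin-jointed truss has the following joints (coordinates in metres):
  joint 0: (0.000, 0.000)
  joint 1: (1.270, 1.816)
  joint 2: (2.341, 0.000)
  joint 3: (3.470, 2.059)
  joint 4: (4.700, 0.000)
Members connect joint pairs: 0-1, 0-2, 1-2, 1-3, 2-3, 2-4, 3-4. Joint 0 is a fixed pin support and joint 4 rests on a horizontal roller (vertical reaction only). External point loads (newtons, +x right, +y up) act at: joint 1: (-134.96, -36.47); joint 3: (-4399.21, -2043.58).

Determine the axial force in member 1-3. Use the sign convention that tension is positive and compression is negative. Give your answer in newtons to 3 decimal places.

-2945.933

N=5 nodes, M=7 members, R=3 reactions → 2N=10, M+R=10
member 0 (0-1): L=2.2160, (cx,cy)=(0.5731,0.8195)
member 1 (0-2): L=2.3410, (cx,cy)=(1.0000,0.0000)
member 2 (1-2): L=2.1083, (cx,cy)=(0.5080,-0.8614)
member 3 (1-3): L=2.2134, (cx,cy)=(0.9940,0.1098)
member 4 (2-3): L=2.3482, (cx,cy)=(0.4808,0.8768)
member 5 (2-4): L=2.3590, (cx,cy)=(1.0000,0.0000)
member 6 (3-4): L=2.3984, (cx,cy)=(0.5128,-0.8585)
solve A·x = −loads:
  F[0-1] = -3100.4782 N (compression)
  F[0-2] = -2757.2895 N (compression)
  F[1-2] = +2531.9297 N (tension)
  F[1-3] = -2945.9334 N (compression)
  F[2-3] = -2487.2444 N (compression)
  F[2-4] = -275.2411 N (compression)
  F[3-4] = +536.7006 N (tension)
  Rx@0 = +4534.1700 N
  Ry@0 = +2540.7992 N
  Ry@4 = -460.7492 N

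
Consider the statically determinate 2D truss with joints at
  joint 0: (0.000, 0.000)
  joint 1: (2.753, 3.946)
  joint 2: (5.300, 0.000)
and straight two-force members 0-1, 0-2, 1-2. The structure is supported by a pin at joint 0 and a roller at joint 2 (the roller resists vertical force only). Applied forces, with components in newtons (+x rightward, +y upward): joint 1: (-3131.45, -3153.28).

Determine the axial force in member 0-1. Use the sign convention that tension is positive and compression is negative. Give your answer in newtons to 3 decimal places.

N=3 nodes, M=3 members, R=3 reactions → 2N=6, M+R=6
member 0 (0-1): L=4.8114, (cx,cy)=(0.5722,0.8201)
member 1 (0-2): L=5.3000, (cx,cy)=(1.0000,0.0000)
member 2 (1-2): L=4.6966, (cx,cy)=(0.5423,-0.8402)
solve A·x = −loads:
  F[0-1] = -4690.4955 N (compression)
  F[0-2] = -447.6500 N (compression)
  F[1-2] = +825.4561 N (tension)
  Rx@0 = +3131.4500 N
  Ry@0 = +3846.8124 N
  Ry@2 = -693.5324 N

-4690.495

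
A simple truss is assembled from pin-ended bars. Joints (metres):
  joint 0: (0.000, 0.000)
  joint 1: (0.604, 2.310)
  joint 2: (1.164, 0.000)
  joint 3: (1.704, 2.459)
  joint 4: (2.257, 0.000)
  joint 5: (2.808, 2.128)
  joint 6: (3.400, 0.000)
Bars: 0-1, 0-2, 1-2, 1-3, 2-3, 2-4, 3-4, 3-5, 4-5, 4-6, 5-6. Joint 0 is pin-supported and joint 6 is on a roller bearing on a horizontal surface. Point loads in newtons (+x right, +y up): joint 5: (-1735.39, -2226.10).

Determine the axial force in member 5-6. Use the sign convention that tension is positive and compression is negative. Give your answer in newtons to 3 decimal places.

-780.917

N=7 nodes, M=11 members, R=3 reactions → 2N=14, M+R=14
member 0 (0-1): L=2.3877, (cx,cy)=(0.2530,0.9675)
member 1 (0-2): L=1.1640, (cx,cy)=(1.0000,0.0000)
member 2 (1-2): L=2.3769, (cx,cy)=(0.2356,-0.9719)
member 3 (1-3): L=1.1100, (cx,cy)=(0.9910,0.1342)
member 4 (2-3): L=2.5176, (cx,cy)=(0.2145,0.9767)
member 5 (2-4): L=1.0930, (cx,cy)=(1.0000,0.0000)
member 6 (3-4): L=2.5204, (cx,cy)=(0.2194,-0.9756)
member 7 (3-5): L=1.1526, (cx,cy)=(0.9579,-0.2872)
member 8 (4-5): L=2.1982, (cx,cy)=(0.2507,0.9681)
member 9 (4-6): L=1.1430, (cx,cy)=(1.0000,0.0000)
member 10 (5-6): L=2.2088, (cx,cy)=(0.2680,-0.9634)
solve A·x = −loads:
  F[0-1] = -1523.2989 N (compression)
  F[0-2] = -1350.0450 N (compression)
  F[1-2] = +1416.2270 N (tension)
  F[1-3] = -725.5743 N (compression)
  F[2-3] = -1409.1570 N (compression)
  F[2-4] = -714.1311 N (compression)
  F[3-4] = +1956.3062 N (tension)
  F[3-5] = -1514.2793 N (compression)
  F[4-5] = -1971.5806 N (compression)
  F[4-6] = +209.2995 N (tension)
  F[5-6] = -780.9173 N (compression)
  Rx@0 = +1735.3900 N
  Ry@0 = +1473.7533 N
  Ry@6 = +752.3467 N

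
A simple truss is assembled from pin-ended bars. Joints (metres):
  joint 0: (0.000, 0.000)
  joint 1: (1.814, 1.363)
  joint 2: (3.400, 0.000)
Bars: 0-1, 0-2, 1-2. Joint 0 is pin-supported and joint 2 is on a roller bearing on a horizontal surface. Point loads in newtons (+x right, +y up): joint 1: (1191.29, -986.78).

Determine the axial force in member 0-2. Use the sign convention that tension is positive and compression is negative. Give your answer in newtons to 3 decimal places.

N=3 nodes, M=3 members, R=3 reactions → 2N=6, M+R=6
member 0 (0-1): L=2.2690, (cx,cy)=(0.7995,0.6007)
member 1 (0-2): L=3.4000, (cx,cy)=(1.0000,0.0000)
member 2 (1-2): L=2.0912, (cx,cy)=(0.7584,-0.6518)
solve A·x = −loads:
  F[0-1] = +28.7384 N (tension)
  F[0-2] = +1168.3145 N (tension)
  F[1-2] = -1540.4745 N (compression)
  Rx@0 = -1191.2900 N
  Ry@0 = -17.2633 N
  Ry@2 = +1004.0433 N

1168.314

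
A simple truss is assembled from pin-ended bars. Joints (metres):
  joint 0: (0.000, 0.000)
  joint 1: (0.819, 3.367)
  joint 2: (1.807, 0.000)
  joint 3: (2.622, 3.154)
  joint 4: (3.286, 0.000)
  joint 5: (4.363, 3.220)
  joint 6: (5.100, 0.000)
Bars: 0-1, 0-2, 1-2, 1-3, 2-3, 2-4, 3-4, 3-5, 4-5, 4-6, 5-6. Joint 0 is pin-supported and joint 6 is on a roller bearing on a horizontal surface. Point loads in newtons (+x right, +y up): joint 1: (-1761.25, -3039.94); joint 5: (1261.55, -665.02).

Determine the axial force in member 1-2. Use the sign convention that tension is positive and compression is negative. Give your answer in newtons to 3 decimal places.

N=7 nodes, M=11 members, R=3 reactions → 2N=14, M+R=14
member 0 (0-1): L=3.4652, (cx,cy)=(0.2364,0.9717)
member 1 (0-2): L=1.8070, (cx,cy)=(1.0000,0.0000)
member 2 (1-2): L=3.5090, (cx,cy)=(0.2816,-0.9595)
member 3 (1-3): L=1.8155, (cx,cy)=(0.9931,-0.1173)
member 4 (2-3): L=3.2576, (cx,cy)=(0.2502,0.9682)
member 5 (2-4): L=1.4790, (cx,cy)=(1.0000,0.0000)
member 6 (3-4): L=3.2231, (cx,cy)=(0.2060,-0.9785)
member 7 (3-5): L=1.7423, (cx,cy)=(0.9993,0.0379)
member 8 (4-5): L=3.3953, (cx,cy)=(0.3172,0.9484)
member 9 (4-6): L=1.8140, (cx,cy)=(1.0000,0.0000)
member 10 (5-6): L=3.3033, (cx,cy)=(0.2231,-0.9748)
solve A·x = −loads:
  F[0-1] = -3102.0131 N (compression)
  F[0-2] = +233.4657 N (tension)
  F[1-2] = -158.9894 N (compression)
  F[1-3] = +1080.3106 N (tension)
  F[2-3] = +157.5680 N (tension)
  F[2-4] = +149.2788 N (tension)
  F[3-4] = +16.5771 N (tension)
  F[3-5] = +1109.6526 N (tension)
  F[4-5] = -17.1048 N (compression)
  F[4-6] = +158.1195 N (tension)
  F[5-6] = -708.6988 N (compression)
  Rx@0 = +499.7000 N
  Ry@0 = +3014.1256 N
  Ry@6 = +690.8344 N

-158.989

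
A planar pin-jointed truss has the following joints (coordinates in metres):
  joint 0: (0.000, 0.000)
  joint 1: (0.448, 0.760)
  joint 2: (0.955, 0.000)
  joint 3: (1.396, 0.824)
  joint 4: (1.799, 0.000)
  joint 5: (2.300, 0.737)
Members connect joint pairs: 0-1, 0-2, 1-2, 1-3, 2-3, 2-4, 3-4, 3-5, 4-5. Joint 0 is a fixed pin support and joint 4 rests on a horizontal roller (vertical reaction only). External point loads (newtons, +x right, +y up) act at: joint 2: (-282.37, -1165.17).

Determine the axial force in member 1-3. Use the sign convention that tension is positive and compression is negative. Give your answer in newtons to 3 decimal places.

N=6 nodes, M=9 members, R=3 reactions → 2N=12, M+R=12
member 0 (0-1): L=0.8822, (cx,cy)=(0.5078,0.8615)
member 1 (0-2): L=0.9550, (cx,cy)=(1.0000,0.0000)
member 2 (1-2): L=0.9136, (cx,cy)=(0.5550,-0.8319)
member 3 (1-3): L=0.9502, (cx,cy)=(0.9977,0.0674)
member 4 (2-3): L=0.9346, (cx,cy)=(0.4719,0.8817)
member 5 (2-4): L=0.8440, (cx,cy)=(1.0000,0.0000)
member 6 (3-4): L=0.9173, (cx,cy)=(0.4393,-0.8983)
member 7 (3-5): L=0.9082, (cx,cy)=(0.9954,-0.0958)
member 8 (4-5): L=0.8912, (cx,cy)=(0.5622,0.8270)
solve A·x = −loads:
  F[0-1] = -634.5438 N (compression)
  F[0-2] = +39.8593 N (tension)
  F[1-2] = +603.7693 N (tension)
  F[1-3] = -658.7889 N (compression)
  F[2-3] = +751.8739 N (tension)
  F[2-4] = +302.5097 N (tension)
  F[3-4] = -688.5440 N (compression)
  F[3-5] = -0.0000 N (compression)
  F[4-5] = +0.0000 N (tension)
  Rx@0 = +282.3700 N
  Ry@0 = +546.6390 N
  Ry@4 = +618.5310 N

-658.789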